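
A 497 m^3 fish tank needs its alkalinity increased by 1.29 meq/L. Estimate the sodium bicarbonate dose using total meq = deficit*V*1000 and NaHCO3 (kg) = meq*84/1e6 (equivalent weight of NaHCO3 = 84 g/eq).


Tank volume in L = 497 m^3 * 1000 = 497000 L
Total meq required = 1.29 meq/L * 497000 L = 641130 meq
NaHCO3 mass = 641130 meq * 84 mg/meq / 1e6 = 53.8549 kg

53.8549 kg


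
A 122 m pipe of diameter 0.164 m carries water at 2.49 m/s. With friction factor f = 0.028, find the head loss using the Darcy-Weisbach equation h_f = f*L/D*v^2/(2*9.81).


v^2 = 2.49^2 = 6.2001 m^2/s^2
L/D = 122/0.164 = 743.90244
h_f = f*(L/D)*v^2/(2g) = 0.028 * 743.90244 * 6.2001 / 19.62 = 6.58224 m

6.58224 m


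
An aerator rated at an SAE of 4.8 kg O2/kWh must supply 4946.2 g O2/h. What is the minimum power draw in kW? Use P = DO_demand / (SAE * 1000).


SAE in g O2/kWh = 4.8 * 1000 = 4800 g/kWh
P = DO_demand / SAE_g = 4946.2 / 4800 = 1.03046 kW

1.03046 kW


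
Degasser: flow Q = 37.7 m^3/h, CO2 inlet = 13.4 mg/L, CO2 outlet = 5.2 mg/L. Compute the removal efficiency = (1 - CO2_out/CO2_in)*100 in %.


CO2_out / CO2_in = 5.2 / 13.4 = 0.3880597
Fraction remaining = 0.3880597
efficiency = (1 - 0.3880597) * 100 = 61.194 %

61.194 %


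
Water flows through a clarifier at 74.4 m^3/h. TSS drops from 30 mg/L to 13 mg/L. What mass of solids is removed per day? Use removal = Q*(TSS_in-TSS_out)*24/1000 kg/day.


Concentration drop: TSS_in - TSS_out = 30 - 13 = 17 mg/L
Hourly solids removed = Q * dTSS = 74.4 m^3/h * 17 mg/L = 1264.8 g/h  (m^3/h * mg/L = g/h)
Daily solids removed = 1264.8 * 24 = 30355.2 g/day
Convert g to kg: 30355.2 / 1000 = 30.3552 kg/day

30.3552 kg/day


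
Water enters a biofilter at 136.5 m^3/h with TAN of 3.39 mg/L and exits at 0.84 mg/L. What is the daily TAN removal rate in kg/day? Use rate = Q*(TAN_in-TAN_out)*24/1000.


Concentration drop: TAN_in - TAN_out = 3.39 - 0.84 = 2.55 mg/L
Hourly TAN removed = Q * dTAN = 136.5 m^3/h * 2.55 mg/L = 348.075 g/h  (m^3/h * mg/L = g/h)
Daily TAN removed = 348.075 * 24 = 8353.8 g/day
Convert to kg/day: 8353.8 / 1000 = 8.3538 kg/day

8.3538 kg/day


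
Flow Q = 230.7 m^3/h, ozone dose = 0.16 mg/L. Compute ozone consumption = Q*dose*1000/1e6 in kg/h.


O3 demand (mg/h) = Q * dose * 1000 = 230.7 * 0.16 * 1000 = 36912 mg/h
Convert mg to kg: 36912 / 1e6 = 0.036912 kg/h

0.036912 kg/h


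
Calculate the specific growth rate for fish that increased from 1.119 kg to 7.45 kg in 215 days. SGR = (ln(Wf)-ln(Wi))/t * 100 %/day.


ln(W_f) = ln(7.45) = 2.008214
ln(W_i) = ln(1.119) = 0.11243543
ln(W_f) - ln(W_i) = 2.008214 - 0.11243543 = 1.8957786
SGR = 1.8957786 / 215 * 100 = 0.881757 %/day

0.881757 %/day


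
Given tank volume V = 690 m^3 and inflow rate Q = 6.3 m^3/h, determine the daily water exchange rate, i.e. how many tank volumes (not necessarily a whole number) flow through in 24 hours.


Daily flow volume = 6.3 m^3/h * 24 h = 151.2 m^3/day
Exchanges = daily flow / tank volume = 151.2 / 690 = 0.21913 exchanges/day

0.21913 exchanges/day


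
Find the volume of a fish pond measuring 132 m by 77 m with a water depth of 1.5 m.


Base area = L * W = 132 * 77 = 10164 m^2
Volume = area * depth = 10164 * 1.5 = 15246 m^3

15246 m^3


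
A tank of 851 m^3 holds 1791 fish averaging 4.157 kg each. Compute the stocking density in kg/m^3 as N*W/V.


Total biomass = 1791 fish * 4.157 kg = 7445.187 kg
Density = total biomass / volume = 7445.187 / 851 = 8.74875 kg/m^3

8.74875 kg/m^3


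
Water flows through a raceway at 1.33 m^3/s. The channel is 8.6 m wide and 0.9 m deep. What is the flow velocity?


Cross-sectional area = W * d = 8.6 * 0.9 = 7.74 m^2
Velocity = Q / A = 1.33 / 7.74 = 0.171835 m/s

0.171835 m/s


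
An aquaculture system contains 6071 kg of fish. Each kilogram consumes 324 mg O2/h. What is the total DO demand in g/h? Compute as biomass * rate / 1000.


Total O2 consumption (mg/h) = 6071 kg * 324 mg/(kg*h) = 1967004 mg/h
Convert to g/h: 1967004 / 1000 = 1967.004 g/h

1967.004 g/h


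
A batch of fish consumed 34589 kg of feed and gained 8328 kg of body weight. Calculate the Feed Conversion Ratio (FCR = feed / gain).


FCR = feed consumed / weight gained
FCR = 34589 kg / 8328 kg = 4.15334

4.15334


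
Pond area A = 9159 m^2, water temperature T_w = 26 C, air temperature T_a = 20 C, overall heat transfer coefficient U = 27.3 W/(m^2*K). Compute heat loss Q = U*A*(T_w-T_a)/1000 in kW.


Temperature difference dT = 26 - 20 = 6 K
Heat loss (W) = U * A * dT = 27.3 * 9159 * 6 = 1500244.2 W
Convert to kW: 1500244.2 / 1000 = 1500.2442 kW

1500.2442 kW


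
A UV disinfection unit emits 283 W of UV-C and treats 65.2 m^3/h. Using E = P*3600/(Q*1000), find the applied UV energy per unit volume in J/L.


Energy delivered per hour = 283 W * 3600 s = 1018800 J/h
Volume treated per hour = 65.2 m^3/h * 1000 = 65200 L/h
dose = 1018800 / 65200 = 15.6258 J/L

15.6258 J/L


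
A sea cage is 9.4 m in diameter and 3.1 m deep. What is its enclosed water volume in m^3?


r = d/2 = 9.4/2 = 4.7 m
Base area = pi*r^2 = pi*4.7^2 = 69.397782 m^2
Volume = 69.397782 * 3.1 = 215.133 m^3

215.133 m^3


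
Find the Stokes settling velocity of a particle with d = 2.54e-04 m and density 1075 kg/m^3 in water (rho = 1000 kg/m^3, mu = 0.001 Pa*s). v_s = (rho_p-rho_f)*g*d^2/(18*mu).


Density difference: rho_p - rho_f = 1075 - 1000 = 75 kg/m^3
d^2 = (2.54e-04)^2 = 6.4516e-08 m^2
Numerator = (rho_p - rho_f) * g * d^2 = 75 * 9.81 * 6.4516e-08 = 4.7467647e-05
Denominator = 18 * mu = 18 * 0.001 = 0.018
v_s = 4.7467647e-05 / 0.018 = 0.00263709 m/s
Check: Re = rho_f * v_s * d / mu = 1000 * 0.00263709 * 2.54e-04 / 0.001 = 0.67 < 1, so Stokes' law applies.

0.00263709 m/s


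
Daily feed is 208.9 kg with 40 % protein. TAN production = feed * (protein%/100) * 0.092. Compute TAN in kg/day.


Protein in feed = 208.9 * 40/100 = 83.56 kg/day
TAN = protein * 0.092 = 83.56 * 0.092 = 7.68752 kg/day

7.68752 kg/day


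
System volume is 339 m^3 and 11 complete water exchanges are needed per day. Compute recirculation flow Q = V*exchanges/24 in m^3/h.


Daily recirculation volume = 339 m^3 * 11 = 3729 m^3/day
Flow rate Q = daily volume / 24 h = 3729 / 24 = 155.375 m^3/h

155.375 m^3/h


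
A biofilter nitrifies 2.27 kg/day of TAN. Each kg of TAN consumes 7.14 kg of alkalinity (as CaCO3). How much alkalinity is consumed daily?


Alkalinity factor: 7.14 kg CaCO3 consumed per kg TAN nitrified
alk = 2.27 kg TAN * 7.14 = 16.2078 kg CaCO3/day

16.2078 kg CaCO3/day


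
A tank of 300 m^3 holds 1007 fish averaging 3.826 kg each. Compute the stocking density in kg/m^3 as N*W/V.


Total biomass = 1007 fish * 3.826 kg = 3852.782 kg
Density = total biomass / volume = 3852.782 / 300 = 12.8426 kg/m^3

12.8426 kg/m^3


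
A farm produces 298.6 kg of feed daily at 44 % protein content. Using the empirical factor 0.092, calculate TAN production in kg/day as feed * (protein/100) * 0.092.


Protein in feed = 298.6 * 44/100 = 131.384 kg/day
TAN = protein * 0.092 = 131.384 * 0.092 = 12.087328 kg/day

12.087328 kg/day


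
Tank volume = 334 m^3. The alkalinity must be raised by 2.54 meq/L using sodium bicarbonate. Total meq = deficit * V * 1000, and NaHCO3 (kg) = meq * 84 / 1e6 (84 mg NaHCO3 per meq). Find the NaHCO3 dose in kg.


Tank volume in L = 334 m^3 * 1000 = 334000 L
Total meq required = 2.54 meq/L * 334000 L = 848360 meq
NaHCO3 mass = 848360 meq * 84 mg/meq / 1e6 = 71.2622 kg

71.2622 kg


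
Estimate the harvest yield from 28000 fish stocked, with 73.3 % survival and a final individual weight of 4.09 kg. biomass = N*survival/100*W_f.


Survivors = 28000 * 73.3/100 = 20524 fish
Harvest biomass = survivors * W_f = 20524 * 4.09 = 83943.16 kg

83943.16 kg


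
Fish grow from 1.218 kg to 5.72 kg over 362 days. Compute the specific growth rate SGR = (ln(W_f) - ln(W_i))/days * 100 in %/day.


ln(W_f) = ln(5.72) = 1.7439688
ln(W_i) = ln(1.218) = 0.19721017
ln(W_f) - ln(W_i) = 1.7439688 - 0.19721017 = 1.5467586
SGR = 1.5467586 / 362 * 100 = 0.427281 %/day

0.427281 %/day


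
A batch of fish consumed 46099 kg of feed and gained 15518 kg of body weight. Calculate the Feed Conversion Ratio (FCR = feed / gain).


FCR = feed consumed / weight gained
FCR = 46099 kg / 15518 kg = 2.97068

2.97068


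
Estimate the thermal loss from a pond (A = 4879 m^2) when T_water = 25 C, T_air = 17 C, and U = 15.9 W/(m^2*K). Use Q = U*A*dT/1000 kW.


Temperature difference dT = 25 - 17 = 8 K
Heat loss (W) = U * A * dT = 15.9 * 4879 * 8 = 620608.8 W
Convert to kW: 620608.8 / 1000 = 620.6088 kW

620.6088 kW


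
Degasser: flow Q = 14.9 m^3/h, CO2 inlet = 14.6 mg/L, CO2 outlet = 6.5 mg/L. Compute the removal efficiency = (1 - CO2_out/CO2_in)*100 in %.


CO2_out / CO2_in = 6.5 / 14.6 = 0.44520548
Fraction remaining = 0.44520548
efficiency = (1 - 0.44520548) * 100 = 55.4795 %

55.4795 %


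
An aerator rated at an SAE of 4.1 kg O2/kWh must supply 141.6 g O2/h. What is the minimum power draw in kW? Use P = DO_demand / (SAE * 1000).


SAE in g O2/kWh = 4.1 * 1000 = 4100 g/kWh
P = DO_demand / SAE_g = 141.6 / 4100 = 0.0345366 kW

0.0345366 kW


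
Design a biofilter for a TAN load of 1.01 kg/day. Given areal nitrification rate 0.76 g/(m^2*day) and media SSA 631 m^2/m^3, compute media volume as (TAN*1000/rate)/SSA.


A = 1.01*1000 / 0.76 = 1328.9474 m^2
V = 1328.9474 / 631 = 2.1061

2.1061 m^3


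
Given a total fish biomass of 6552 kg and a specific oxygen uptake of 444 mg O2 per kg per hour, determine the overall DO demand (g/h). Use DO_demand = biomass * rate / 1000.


Total O2 consumption (mg/h) = 6552 kg * 444 mg/(kg*h) = 2909088 mg/h
Convert to g/h: 2909088 / 1000 = 2909.088 g/h

2909.088 g/h


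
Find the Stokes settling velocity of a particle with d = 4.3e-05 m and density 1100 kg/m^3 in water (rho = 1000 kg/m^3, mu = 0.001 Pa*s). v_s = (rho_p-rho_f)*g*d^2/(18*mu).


Density difference: rho_p - rho_f = 1100 - 1000 = 100 kg/m^3
d^2 = (4.3e-05)^2 = 1.849e-09 m^2
Numerator = (rho_p - rho_f) * g * d^2 = 100 * 9.81 * 1.849e-09 = 1.813869e-06
Denominator = 18 * mu = 18 * 0.001 = 0.018
v_s = 1.813869e-06 / 0.018 = 1.0077e-04 m/s
Check: Re = rho_f * v_s * d / mu = 1000 * 1.0077e-04 * 4.3e-05 / 0.001 = 0.00433 < 1, so Stokes' law applies.

1.0077e-04 m/s


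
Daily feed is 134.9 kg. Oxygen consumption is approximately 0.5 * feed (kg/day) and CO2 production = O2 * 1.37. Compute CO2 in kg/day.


O2 = 134.9 * 0.5 = 67.45
CO2 = 67.45 * 1.37 = 92.4065

92.4065 kg/day


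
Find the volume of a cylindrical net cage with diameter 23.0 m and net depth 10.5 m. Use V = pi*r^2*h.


r = d/2 = 23.0/2 = 11.5 m
Base area = pi*r^2 = pi*11.5^2 = 415.47563 m^2
Volume = 415.47563 * 10.5 = 4362.49 m^3

4362.49 m^3


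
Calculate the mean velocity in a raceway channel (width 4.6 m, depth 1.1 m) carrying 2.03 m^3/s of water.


Cross-sectional area = W * d = 4.6 * 1.1 = 5.06 m^2
Velocity = Q / A = 2.03 / 5.06 = 0.401186 m/s

0.401186 m/s


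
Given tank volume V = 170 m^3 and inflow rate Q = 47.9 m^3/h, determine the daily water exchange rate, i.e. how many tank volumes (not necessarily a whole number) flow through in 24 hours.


Daily flow volume = 47.9 m^3/h * 24 h = 1149.6 m^3/day
Exchanges = daily flow / tank volume = 1149.6 / 170 = 6.76235 exchanges/day

6.76235 exchanges/day


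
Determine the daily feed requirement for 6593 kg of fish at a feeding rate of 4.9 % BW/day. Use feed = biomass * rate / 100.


Feeding rate fraction = 4.9% / 100 = 0.049
Daily feed = 6593 kg * 0.049 = 323.057 kg/day

323.057 kg/day


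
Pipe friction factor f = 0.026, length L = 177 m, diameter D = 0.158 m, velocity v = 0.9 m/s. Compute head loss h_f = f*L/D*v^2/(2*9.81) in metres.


v^2 = 0.9^2 = 0.81 m^2/s^2
L/D = 177/0.158 = 1120.2532
h_f = f*(L/D)*v^2/(2g) = 0.026 * 1120.2532 * 0.81 / 19.62 = 1.20247 m

1.20247 m


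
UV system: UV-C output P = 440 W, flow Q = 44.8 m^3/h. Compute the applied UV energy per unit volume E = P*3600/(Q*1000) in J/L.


Energy delivered per hour = 440 W * 3600 s = 1584000 J/h
Volume treated per hour = 44.8 m^3/h * 1000 = 44800 L/h
dose = 1584000 / 44800 = 35.3571 J/L

35.3571 J/L


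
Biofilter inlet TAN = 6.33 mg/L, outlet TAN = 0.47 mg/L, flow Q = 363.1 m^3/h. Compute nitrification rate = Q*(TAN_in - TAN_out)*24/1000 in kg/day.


Concentration drop: TAN_in - TAN_out = 6.33 - 0.47 = 5.86 mg/L
Hourly TAN removed = Q * dTAN = 363.1 m^3/h * 5.86 mg/L = 2127.766 g/h  (m^3/h * mg/L = g/h)
Daily TAN removed = 2127.766 * 24 = 51066.384 g/day
Convert to kg/day: 51066.384 / 1000 = 51.066384 kg/day

51.066384 kg/day


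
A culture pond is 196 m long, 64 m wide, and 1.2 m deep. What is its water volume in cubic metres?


Base area = L * W = 196 * 64 = 12544 m^2
Volume = area * depth = 12544 * 1.2 = 15052.8 m^3

15052.8 m^3


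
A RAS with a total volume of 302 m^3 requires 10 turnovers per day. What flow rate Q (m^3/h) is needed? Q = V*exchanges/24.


Daily recirculation volume = 302 m^3 * 10 = 3020 m^3/day
Flow rate Q = daily volume / 24 h = 3020 / 24 = 125.833 m^3/h

125.833 m^3/h


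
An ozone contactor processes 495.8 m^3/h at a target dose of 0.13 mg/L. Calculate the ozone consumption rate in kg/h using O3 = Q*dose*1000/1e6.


O3 demand (mg/h) = Q * dose * 1000 = 495.8 * 0.13 * 1000 = 64454 mg/h
Convert mg to kg: 64454 / 1e6 = 0.064454 kg/h

0.064454 kg/h


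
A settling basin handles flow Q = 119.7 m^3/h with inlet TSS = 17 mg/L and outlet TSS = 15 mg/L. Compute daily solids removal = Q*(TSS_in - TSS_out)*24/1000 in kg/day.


Concentration drop: TSS_in - TSS_out = 17 - 15 = 2 mg/L
Hourly solids removed = Q * dTSS = 119.7 m^3/h * 2 mg/L = 239.4 g/h  (m^3/h * mg/L = g/h)
Daily solids removed = 239.4 * 24 = 5745.6 g/day
Convert g to kg: 5745.6 / 1000 = 5.7456 kg/day

5.7456 kg/day


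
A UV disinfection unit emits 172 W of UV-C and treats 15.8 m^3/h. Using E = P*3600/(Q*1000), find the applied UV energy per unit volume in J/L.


Energy delivered per hour = 172 W * 3600 s = 619200 J/h
Volume treated per hour = 15.8 m^3/h * 1000 = 15800 L/h
dose = 619200 / 15800 = 39.1899 J/L

39.1899 J/L


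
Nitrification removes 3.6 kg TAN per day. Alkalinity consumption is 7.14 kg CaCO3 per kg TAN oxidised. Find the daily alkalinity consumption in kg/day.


Alkalinity factor: 7.14 kg CaCO3 consumed per kg TAN nitrified
alk = 3.6 kg TAN * 7.14 = 25.704 kg CaCO3/day

25.704 kg CaCO3/day


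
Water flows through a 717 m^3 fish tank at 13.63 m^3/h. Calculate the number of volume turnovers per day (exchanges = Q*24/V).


Daily flow volume = 13.63 m^3/h * 24 h = 327.12 m^3/day
Exchanges = daily flow / tank volume = 327.12 / 717 = 0.456234 exchanges/day

0.456234 exchanges/day


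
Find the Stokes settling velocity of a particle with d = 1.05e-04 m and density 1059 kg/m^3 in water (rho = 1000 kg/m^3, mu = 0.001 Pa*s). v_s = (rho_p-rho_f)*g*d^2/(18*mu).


Density difference: rho_p - rho_f = 1059 - 1000 = 59 kg/m^3
d^2 = (1.05e-04)^2 = 1.1025e-08 m^2
Numerator = (rho_p - rho_f) * g * d^2 = 59 * 9.81 * 1.1025e-08 = 6.3811598e-06
Denominator = 18 * mu = 18 * 0.001 = 0.018
v_s = 6.3811598e-06 / 0.018 = 3.54509e-04 m/s
Check: Re = rho_f * v_s * d / mu = 1000 * 3.54509e-04 * 1.05e-04 / 0.001 = 0.0372 < 1, so Stokes' law applies.

3.54509e-04 m/s


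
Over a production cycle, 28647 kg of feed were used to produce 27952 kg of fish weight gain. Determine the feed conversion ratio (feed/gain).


FCR = feed consumed / weight gained
FCR = 28647 kg / 27952 kg = 1.02486

1.02486


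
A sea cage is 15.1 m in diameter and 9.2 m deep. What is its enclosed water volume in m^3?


r = d/2 = 15.1/2 = 7.55 m
Base area = pi*r^2 = pi*7.55^2 = 179.07864 m^2
Volume = 179.07864 * 9.2 = 1647.52 m^3

1647.52 m^3


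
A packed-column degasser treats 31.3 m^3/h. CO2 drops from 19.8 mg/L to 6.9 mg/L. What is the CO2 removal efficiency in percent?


CO2_out / CO2_in = 6.9 / 19.8 = 0.34848485
Fraction remaining = 0.34848485
efficiency = (1 - 0.34848485) * 100 = 65.1515 %

65.1515 %


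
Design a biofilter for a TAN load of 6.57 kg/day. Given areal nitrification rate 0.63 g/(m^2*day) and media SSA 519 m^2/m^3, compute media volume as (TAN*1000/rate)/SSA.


A = 6.57*1000 / 0.63 = 10428.571 m^2
V = 10428.571 / 519 = 20.0936

20.0936 m^3


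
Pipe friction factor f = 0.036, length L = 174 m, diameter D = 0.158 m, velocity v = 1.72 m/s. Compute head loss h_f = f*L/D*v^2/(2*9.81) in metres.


v^2 = 1.72^2 = 2.9584 m^2/s^2
L/D = 174/0.158 = 1101.2658
h_f = f*(L/D)*v^2/(2g) = 0.036 * 1101.2658 * 2.9584 / 19.62 = 5.97795 m

5.97795 m


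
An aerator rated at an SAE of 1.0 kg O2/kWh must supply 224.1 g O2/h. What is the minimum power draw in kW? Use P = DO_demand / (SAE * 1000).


SAE in g O2/kWh = 1.0 * 1000 = 1000 g/kWh
P = DO_demand / SAE_g = 224.1 / 1000 = 0.2241 kW

0.2241 kW


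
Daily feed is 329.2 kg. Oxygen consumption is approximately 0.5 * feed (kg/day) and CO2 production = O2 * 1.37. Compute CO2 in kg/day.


O2 = 329.2 * 0.5 = 164.6
CO2 = 164.6 * 1.37 = 225.502

225.502 kg/day


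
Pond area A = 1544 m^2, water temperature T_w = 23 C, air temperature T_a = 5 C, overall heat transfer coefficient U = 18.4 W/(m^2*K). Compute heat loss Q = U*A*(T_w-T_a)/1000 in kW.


Temperature difference dT = 23 - 5 = 18 K
Heat loss (W) = U * A * dT = 18.4 * 1544 * 18 = 511372.8 W
Convert to kW: 511372.8 / 1000 = 511.3728 kW

511.3728 kW


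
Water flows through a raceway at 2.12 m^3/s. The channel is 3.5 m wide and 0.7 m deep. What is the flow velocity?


Cross-sectional area = W * d = 3.5 * 0.7 = 2.45 m^2
Velocity = Q / A = 2.12 / 2.45 = 0.865306 m/s

0.865306 m/s


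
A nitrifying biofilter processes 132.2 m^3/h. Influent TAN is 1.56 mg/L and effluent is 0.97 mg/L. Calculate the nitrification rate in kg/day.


Concentration drop: TAN_in - TAN_out = 1.56 - 0.97 = 0.59 mg/L
Hourly TAN removed = Q * dTAN = 132.2 m^3/h * 0.59 mg/L = 77.998 g/h  (m^3/h * mg/L = g/h)
Daily TAN removed = 77.998 * 24 = 1871.952 g/day
Convert to kg/day: 1871.952 / 1000 = 1.871952 kg/day

1.871952 kg/day


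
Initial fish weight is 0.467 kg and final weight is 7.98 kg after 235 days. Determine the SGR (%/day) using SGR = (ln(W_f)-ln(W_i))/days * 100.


ln(W_f) = ln(7.98) = 2.0769384
ln(W_i) = ln(0.467) = -0.76142602
ln(W_f) - ln(W_i) = 2.0769384 - -0.76142602 = 2.8383644
SGR = 2.8383644 / 235 * 100 = 1.20781 %/day

1.20781 %/day


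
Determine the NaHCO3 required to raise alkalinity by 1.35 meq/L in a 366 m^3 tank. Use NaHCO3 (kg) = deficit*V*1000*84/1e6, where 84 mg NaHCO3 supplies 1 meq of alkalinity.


Tank volume in L = 366 m^3 * 1000 = 366000 L
Total meq required = 1.35 meq/L * 366000 L = 494100 meq
NaHCO3 mass = 494100 meq * 84 mg/meq / 1e6 = 41.5044 kg

41.5044 kg


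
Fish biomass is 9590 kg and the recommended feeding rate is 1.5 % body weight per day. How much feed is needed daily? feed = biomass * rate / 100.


Feeding rate fraction = 1.5% / 100 = 0.015
Daily feed = 9590 kg * 0.015 = 143.85 kg/day

143.85 kg/day


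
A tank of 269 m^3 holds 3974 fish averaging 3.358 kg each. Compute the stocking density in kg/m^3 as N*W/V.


Total biomass = 3974 fish * 3.358 kg = 13344.692 kg
Density = total biomass / volume = 13344.692 / 269 = 49.6085 kg/m^3

49.6085 kg/m^3


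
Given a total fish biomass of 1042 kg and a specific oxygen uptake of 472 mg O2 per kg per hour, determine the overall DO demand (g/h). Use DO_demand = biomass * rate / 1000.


Total O2 consumption (mg/h) = 1042 kg * 472 mg/(kg*h) = 491824 mg/h
Convert to g/h: 491824 / 1000 = 491.824 g/h

491.824 g/h


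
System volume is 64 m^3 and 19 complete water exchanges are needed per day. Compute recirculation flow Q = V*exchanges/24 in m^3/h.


Daily recirculation volume = 64 m^3 * 19 = 1216 m^3/day
Flow rate Q = daily volume / 24 h = 1216 / 24 = 50.6667 m^3/h

50.6667 m^3/h


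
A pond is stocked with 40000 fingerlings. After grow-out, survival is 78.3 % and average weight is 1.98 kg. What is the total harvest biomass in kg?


Survivors = 40000 * 78.3/100 = 31320 fish
Harvest biomass = survivors * W_f = 31320 * 1.98 = 62013.6 kg

62013.6 kg


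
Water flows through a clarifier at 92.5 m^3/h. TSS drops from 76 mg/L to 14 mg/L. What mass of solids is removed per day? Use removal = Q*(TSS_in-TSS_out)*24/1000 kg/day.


Concentration drop: TSS_in - TSS_out = 76 - 14 = 62 mg/L
Hourly solids removed = Q * dTSS = 92.5 m^3/h * 62 mg/L = 5735 g/h  (m^3/h * mg/L = g/h)
Daily solids removed = 5735 * 24 = 137640 g/day
Convert g to kg: 137640 / 1000 = 137.64 kg/day

137.64 kg/day


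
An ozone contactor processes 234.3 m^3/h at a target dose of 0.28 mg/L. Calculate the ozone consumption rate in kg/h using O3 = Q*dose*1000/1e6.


O3 demand (mg/h) = Q * dose * 1000 = 234.3 * 0.28 * 1000 = 65604 mg/h
Convert mg to kg: 65604 / 1e6 = 0.065604 kg/h

0.065604 kg/h


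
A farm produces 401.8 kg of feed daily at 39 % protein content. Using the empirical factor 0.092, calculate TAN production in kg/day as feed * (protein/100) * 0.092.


Protein in feed = 401.8 * 39/100 = 156.702 kg/day
TAN = protein * 0.092 = 156.702 * 0.092 = 14.416584 kg/day

14.416584 kg/day


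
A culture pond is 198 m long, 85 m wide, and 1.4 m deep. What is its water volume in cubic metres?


Base area = L * W = 198 * 85 = 16830 m^2
Volume = area * depth = 16830 * 1.4 = 23562 m^3

23562 m^3


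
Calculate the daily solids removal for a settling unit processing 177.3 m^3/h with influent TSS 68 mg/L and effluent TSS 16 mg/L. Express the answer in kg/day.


Concentration drop: TSS_in - TSS_out = 68 - 16 = 52 mg/L
Hourly solids removed = Q * dTSS = 177.3 m^3/h * 52 mg/L = 9219.6 g/h  (m^3/h * mg/L = g/h)
Daily solids removed = 9219.6 * 24 = 221270.4 g/day
Convert g to kg: 221270.4 / 1000 = 221.2704 kg/day

221.2704 kg/day


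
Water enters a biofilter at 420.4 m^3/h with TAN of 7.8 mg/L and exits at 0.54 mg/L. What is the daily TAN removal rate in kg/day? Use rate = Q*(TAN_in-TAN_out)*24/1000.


Concentration drop: TAN_in - TAN_out = 7.8 - 0.54 = 7.26 mg/L
Hourly TAN removed = Q * dTAN = 420.4 m^3/h * 7.26 mg/L = 3052.104 g/h  (m^3/h * mg/L = g/h)
Daily TAN removed = 3052.104 * 24 = 73250.496 g/day
Convert to kg/day: 73250.496 / 1000 = 73.250496 kg/day

73.250496 kg/day


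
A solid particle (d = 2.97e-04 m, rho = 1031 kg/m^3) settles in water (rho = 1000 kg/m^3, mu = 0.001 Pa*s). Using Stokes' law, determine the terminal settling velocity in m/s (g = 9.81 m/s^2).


Density difference: rho_p - rho_f = 1031 - 1000 = 31 kg/m^3
d^2 = (2.97e-04)^2 = 8.8209e-08 m^2
Numerator = (rho_p - rho_f) * g * d^2 = 31 * 9.81 * 8.8209e-08 = 2.6825239e-05
Denominator = 18 * mu = 18 * 0.001 = 0.018
v_s = 2.6825239e-05 / 0.018 = 0.00149029 m/s
Check: Re = rho_f * v_s * d / mu = 1000 * 0.00149029 * 2.97e-04 / 0.001 = 0.443 < 1, so Stokes' law applies.

0.00149029 m/s


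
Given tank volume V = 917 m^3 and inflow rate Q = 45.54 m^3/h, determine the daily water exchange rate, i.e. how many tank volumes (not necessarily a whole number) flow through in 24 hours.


Daily flow volume = 45.54 m^3/h * 24 h = 1092.96 m^3/day
Exchanges = daily flow / tank volume = 1092.96 / 917 = 1.19189 exchanges/day

1.19189 exchanges/day


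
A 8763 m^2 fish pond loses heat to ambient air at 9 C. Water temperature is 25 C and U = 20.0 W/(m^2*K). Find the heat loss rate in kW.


Temperature difference dT = 25 - 9 = 16 K
Heat loss (W) = U * A * dT = 20.0 * 8763 * 16 = 2804160 W
Convert to kW: 2804160 / 1000 = 2804.16 kW

2804.16 kW


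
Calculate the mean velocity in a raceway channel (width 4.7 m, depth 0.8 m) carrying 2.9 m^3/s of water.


Cross-sectional area = W * d = 4.7 * 0.8 = 3.76 m^2
Velocity = Q / A = 2.9 / 3.76 = 0.771277 m/s

0.771277 m/s


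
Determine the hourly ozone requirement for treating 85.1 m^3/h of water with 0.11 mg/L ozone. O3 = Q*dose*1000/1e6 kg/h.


O3 demand (mg/h) = Q * dose * 1000 = 85.1 * 0.11 * 1000 = 9361 mg/h
Convert mg to kg: 9361 / 1e6 = 0.009361 kg/h

0.009361 kg/h


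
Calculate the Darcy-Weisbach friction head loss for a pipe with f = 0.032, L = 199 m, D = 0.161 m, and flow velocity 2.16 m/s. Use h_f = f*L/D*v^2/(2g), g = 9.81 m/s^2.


v^2 = 2.16^2 = 4.6656 m^2/s^2
L/D = 199/0.161 = 1236.0248
h_f = f*(L/D)*v^2/(2g) = 0.032 * 1236.0248 * 4.6656 / 19.62 = 9.40558 m

9.40558 m


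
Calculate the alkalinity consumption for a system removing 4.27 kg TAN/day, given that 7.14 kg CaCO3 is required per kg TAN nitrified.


Alkalinity factor: 7.14 kg CaCO3 consumed per kg TAN nitrified
alk = 4.27 kg TAN * 7.14 = 30.4878 kg CaCO3/day

30.4878 kg CaCO3/day


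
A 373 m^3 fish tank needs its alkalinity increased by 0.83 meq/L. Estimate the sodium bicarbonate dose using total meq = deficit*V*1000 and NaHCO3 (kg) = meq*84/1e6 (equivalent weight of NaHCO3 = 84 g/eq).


Tank volume in L = 373 m^3 * 1000 = 373000 L
Total meq required = 0.83 meq/L * 373000 L = 309590 meq
NaHCO3 mass = 309590 meq * 84 mg/meq / 1e6 = 26.0056 kg

26.0056 kg


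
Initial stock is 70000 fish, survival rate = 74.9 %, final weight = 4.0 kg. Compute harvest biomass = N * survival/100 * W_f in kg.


Survivors = 70000 * 74.9/100 = 52430 fish
Harvest biomass = survivors * W_f = 52430 * 4.0 = 209720 kg

209720 kg


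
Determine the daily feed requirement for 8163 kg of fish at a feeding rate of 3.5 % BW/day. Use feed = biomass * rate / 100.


Feeding rate fraction = 3.5% / 100 = 0.035
Daily feed = 8163 kg * 0.035 = 285.705 kg/day

285.705 kg/day


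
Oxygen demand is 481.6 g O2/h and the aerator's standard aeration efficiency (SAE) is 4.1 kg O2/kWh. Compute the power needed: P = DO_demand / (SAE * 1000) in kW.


SAE in g O2/kWh = 4.1 * 1000 = 4100 g/kWh
P = DO_demand / SAE_g = 481.6 / 4100 = 0.117463 kW

0.117463 kW


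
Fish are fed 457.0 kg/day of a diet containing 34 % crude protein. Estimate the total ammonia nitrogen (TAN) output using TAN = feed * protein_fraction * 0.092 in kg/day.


Protein in feed = 457.0 * 34/100 = 155.38 kg/day
TAN = protein * 0.092 = 155.38 * 0.092 = 14.29496 kg/day

14.29496 kg/day


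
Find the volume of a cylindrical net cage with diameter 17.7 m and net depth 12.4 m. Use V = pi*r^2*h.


r = d/2 = 17.7/2 = 8.85 m
Base area = pi*r^2 = pi*8.85^2 = 246.05739 m^2
Volume = 246.05739 * 12.4 = 3051.11 m^3

3051.11 m^3


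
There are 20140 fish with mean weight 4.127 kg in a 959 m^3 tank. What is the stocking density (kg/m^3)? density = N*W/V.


Total biomass = 20140 fish * 4.127 kg = 83117.78 kg
Density = total biomass / volume = 83117.78 / 959 = 86.6713 kg/m^3

86.6713 kg/m^3


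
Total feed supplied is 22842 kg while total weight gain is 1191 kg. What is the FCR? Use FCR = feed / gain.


FCR = feed consumed / weight gained
FCR = 22842 kg / 1191 kg = 19.1788

19.1788


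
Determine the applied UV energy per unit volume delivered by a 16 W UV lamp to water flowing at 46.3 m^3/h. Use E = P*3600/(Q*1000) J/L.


Energy delivered per hour = 16 W * 3600 s = 57600 J/h
Volume treated per hour = 46.3 m^3/h * 1000 = 46300 L/h
dose = 57600 / 46300 = 1.24406 J/L

1.24406 J/L


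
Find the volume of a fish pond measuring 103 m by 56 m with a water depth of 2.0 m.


Base area = L * W = 103 * 56 = 5768 m^2
Volume = area * depth = 5768 * 2.0 = 11536 m^3

11536 m^3


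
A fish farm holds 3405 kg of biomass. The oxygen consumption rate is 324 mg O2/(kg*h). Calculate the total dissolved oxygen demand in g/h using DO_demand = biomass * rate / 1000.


Total O2 consumption (mg/h) = 3405 kg * 324 mg/(kg*h) = 1103220 mg/h
Convert to g/h: 1103220 / 1000 = 1103.22 g/h

1103.22 g/h


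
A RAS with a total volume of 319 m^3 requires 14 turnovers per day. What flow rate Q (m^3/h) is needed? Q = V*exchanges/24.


Daily recirculation volume = 319 m^3 * 14 = 4466 m^3/day
Flow rate Q = daily volume / 24 h = 4466 / 24 = 186.083 m^3/h

186.083 m^3/h


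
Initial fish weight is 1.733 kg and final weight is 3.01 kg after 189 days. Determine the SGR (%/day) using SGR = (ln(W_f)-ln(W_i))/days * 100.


ln(W_f) = ln(3.01) = 1.1019401
ln(W_i) = ln(1.733) = 0.54985401
ln(W_f) - ln(W_i) = 1.1019401 - 0.54985401 = 0.55208609
SGR = 0.55208609 / 189 * 100 = 0.292109 %/day

0.292109 %/day


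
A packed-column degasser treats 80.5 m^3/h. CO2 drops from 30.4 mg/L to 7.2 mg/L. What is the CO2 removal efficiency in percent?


CO2_out / CO2_in = 7.2 / 30.4 = 0.23684211
Fraction remaining = 0.23684211
efficiency = (1 - 0.23684211) * 100 = 76.3158 %

76.3158 %


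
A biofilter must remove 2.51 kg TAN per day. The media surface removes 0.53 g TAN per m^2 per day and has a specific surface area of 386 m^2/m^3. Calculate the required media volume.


A = 2.51*1000 / 0.53 = 4735.8491 m^2
V = 4735.8491 / 386 = 12.269

12.269 m^3


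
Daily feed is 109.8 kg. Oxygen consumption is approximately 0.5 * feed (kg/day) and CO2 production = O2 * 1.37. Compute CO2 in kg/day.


O2 = 109.8 * 0.5 = 54.9
CO2 = 54.9 * 1.37 = 75.213

75.213 kg/day


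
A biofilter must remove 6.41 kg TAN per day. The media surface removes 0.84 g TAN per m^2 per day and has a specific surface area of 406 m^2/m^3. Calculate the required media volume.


A = 6.41*1000 / 0.84 = 7630.9524 m^2
V = 7630.9524 / 406 = 18.7954

18.7954 m^3


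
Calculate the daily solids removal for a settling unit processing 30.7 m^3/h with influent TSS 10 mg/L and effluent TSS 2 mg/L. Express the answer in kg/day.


Concentration drop: TSS_in - TSS_out = 10 - 2 = 8 mg/L
Hourly solids removed = Q * dTSS = 30.7 m^3/h * 8 mg/L = 245.6 g/h  (m^3/h * mg/L = g/h)
Daily solids removed = 245.6 * 24 = 5894.4 g/day
Convert g to kg: 5894.4 / 1000 = 5.8944 kg/day

5.8944 kg/day


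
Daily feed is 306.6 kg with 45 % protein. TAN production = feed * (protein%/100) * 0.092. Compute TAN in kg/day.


Protein in feed = 306.6 * 45/100 = 137.97 kg/day
TAN = protein * 0.092 = 137.97 * 0.092 = 12.69324 kg/day

12.69324 kg/day


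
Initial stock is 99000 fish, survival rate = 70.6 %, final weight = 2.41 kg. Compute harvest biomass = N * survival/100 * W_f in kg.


Survivors = 99000 * 70.6/100 = 69894 fish
Harvest biomass = survivors * W_f = 69894 * 2.41 = 168444.54 kg

168444.54 kg


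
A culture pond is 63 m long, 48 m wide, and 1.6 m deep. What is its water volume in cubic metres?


Base area = L * W = 63 * 48 = 3024 m^2
Volume = area * depth = 3024 * 1.6 = 4838.4 m^3

4838.4 m^3


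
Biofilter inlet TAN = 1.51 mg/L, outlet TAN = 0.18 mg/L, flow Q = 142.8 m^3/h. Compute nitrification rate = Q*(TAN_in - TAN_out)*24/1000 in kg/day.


Concentration drop: TAN_in - TAN_out = 1.51 - 0.18 = 1.33 mg/L
Hourly TAN removed = Q * dTAN = 142.8 m^3/h * 1.33 mg/L = 189.924 g/h  (m^3/h * mg/L = g/h)
Daily TAN removed = 189.924 * 24 = 4558.176 g/day
Convert to kg/day: 4558.176 / 1000 = 4.558176 kg/day

4.558176 kg/day


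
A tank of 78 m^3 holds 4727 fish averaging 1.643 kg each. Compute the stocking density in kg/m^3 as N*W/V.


Total biomass = 4727 fish * 1.643 kg = 7766.461 kg
Density = total biomass / volume = 7766.461 / 78 = 99.57 kg/m^3

99.57 kg/m^3


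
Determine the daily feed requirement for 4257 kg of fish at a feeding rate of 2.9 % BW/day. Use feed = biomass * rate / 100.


Feeding rate fraction = 2.9% / 100 = 0.029
Daily feed = 4257 kg * 0.029 = 123.453 kg/day

123.453 kg/day


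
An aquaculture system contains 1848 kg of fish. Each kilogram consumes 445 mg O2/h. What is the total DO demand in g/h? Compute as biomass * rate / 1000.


Total O2 consumption (mg/h) = 1848 kg * 445 mg/(kg*h) = 822360 mg/h
Convert to g/h: 822360 / 1000 = 822.36 g/h

822.36 g/h


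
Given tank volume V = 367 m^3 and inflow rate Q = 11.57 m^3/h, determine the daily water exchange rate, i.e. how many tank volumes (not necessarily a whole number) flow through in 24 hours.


Daily flow volume = 11.57 m^3/h * 24 h = 277.68 m^3/day
Exchanges = daily flow / tank volume = 277.68 / 367 = 0.756621 exchanges/day

0.756621 exchanges/day


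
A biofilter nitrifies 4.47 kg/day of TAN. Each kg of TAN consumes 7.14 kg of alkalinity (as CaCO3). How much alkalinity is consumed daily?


Alkalinity factor: 7.14 kg CaCO3 consumed per kg TAN nitrified
alk = 4.47 kg TAN * 7.14 = 31.9158 kg CaCO3/day

31.9158 kg CaCO3/day


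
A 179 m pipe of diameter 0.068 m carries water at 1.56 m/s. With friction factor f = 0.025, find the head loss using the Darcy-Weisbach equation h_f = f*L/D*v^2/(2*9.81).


v^2 = 1.56^2 = 2.4336 m^2/s^2
L/D = 179/0.068 = 2632.3529
h_f = f*(L/D)*v^2/(2g) = 0.025 * 2632.3529 * 2.4336 / 19.62 = 8.16271 m

8.16271 m


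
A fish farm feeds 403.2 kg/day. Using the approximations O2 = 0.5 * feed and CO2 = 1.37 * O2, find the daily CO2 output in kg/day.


O2 = 403.2 * 0.5 = 201.6
CO2 = 201.6 * 1.37 = 276.192

276.192 kg/day


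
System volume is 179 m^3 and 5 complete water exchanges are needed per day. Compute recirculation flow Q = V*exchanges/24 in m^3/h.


Daily recirculation volume = 179 m^3 * 5 = 895 m^3/day
Flow rate Q = daily volume / 24 h = 895 / 24 = 37.2917 m^3/h

37.2917 m^3/h


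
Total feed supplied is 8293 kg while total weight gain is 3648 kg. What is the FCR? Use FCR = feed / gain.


FCR = feed consumed / weight gained
FCR = 8293 kg / 3648 kg = 2.2733

2.2733


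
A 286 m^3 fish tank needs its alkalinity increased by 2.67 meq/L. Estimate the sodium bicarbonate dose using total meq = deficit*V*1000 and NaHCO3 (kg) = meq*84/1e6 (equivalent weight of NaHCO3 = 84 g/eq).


Tank volume in L = 286 m^3 * 1000 = 286000 L
Total meq required = 2.67 meq/L * 286000 L = 763620 meq
NaHCO3 mass = 763620 meq * 84 mg/meq / 1e6 = 64.1441 kg

64.1441 kg


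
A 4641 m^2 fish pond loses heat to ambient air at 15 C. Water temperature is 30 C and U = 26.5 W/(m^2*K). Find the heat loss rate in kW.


Temperature difference dT = 30 - 15 = 15 K
Heat loss (W) = U * A * dT = 26.5 * 4641 * 15 = 1844797.5 W
Convert to kW: 1844797.5 / 1000 = 1844.7975 kW

1844.7975 kW


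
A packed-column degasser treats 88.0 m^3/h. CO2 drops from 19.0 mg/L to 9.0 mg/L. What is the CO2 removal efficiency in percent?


CO2_out / CO2_in = 9.0 / 19.0 = 0.47368421
Fraction remaining = 0.47368421
efficiency = (1 - 0.47368421) * 100 = 52.6316 %

52.6316 %


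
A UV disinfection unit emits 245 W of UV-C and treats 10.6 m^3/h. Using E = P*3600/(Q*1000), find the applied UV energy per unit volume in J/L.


Energy delivered per hour = 245 W * 3600 s = 882000 J/h
Volume treated per hour = 10.6 m^3/h * 1000 = 10600 L/h
dose = 882000 / 10600 = 83.2075 J/L

83.2075 J/L


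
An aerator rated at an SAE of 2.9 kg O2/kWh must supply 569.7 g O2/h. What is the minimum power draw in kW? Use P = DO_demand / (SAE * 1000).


SAE in g O2/kWh = 2.9 * 1000 = 2900 g/kWh
P = DO_demand / SAE_g = 569.7 / 2900 = 0.196448 kW

0.196448 kW


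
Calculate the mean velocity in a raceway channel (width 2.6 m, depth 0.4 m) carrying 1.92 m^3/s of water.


Cross-sectional area = W * d = 2.6 * 0.4 = 1.04 m^2
Velocity = Q / A = 1.92 / 1.04 = 1.84615 m/s

1.84615 m/s


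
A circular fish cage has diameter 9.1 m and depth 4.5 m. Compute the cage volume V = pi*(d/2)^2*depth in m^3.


r = d/2 = 9.1/2 = 4.55 m
Base area = pi*r^2 = pi*4.55^2 = 65.038822 m^2
Volume = 65.038822 * 4.5 = 292.675 m^3

292.675 m^3


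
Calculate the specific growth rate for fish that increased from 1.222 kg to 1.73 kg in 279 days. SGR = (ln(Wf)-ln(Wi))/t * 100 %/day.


ln(W_f) = ln(1.73) = 0.54812141
ln(W_i) = ln(1.222) = 0.20048886
ln(W_f) - ln(W_i) = 0.54812141 - 0.20048886 = 0.34763255
SGR = 0.34763255 / 279 * 100 = 0.124599 %/day

0.124599 %/day


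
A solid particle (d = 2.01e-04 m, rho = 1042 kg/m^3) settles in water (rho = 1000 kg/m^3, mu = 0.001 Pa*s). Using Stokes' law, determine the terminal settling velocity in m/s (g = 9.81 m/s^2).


Density difference: rho_p - rho_f = 1042 - 1000 = 42 kg/m^3
d^2 = (2.01e-04)^2 = 4.0401e-08 m^2
Numerator = (rho_p - rho_f) * g * d^2 = 42 * 9.81 * 4.0401e-08 = 1.664602e-05
Denominator = 18 * mu = 18 * 0.001 = 0.018
v_s = 1.664602e-05 / 0.018 = 9.24779e-04 m/s
Check: Re = rho_f * v_s * d / mu = 1000 * 9.24779e-04 * 2.01e-04 / 0.001 = 0.186 < 1, so Stokes' law applies.

9.24779e-04 m/s


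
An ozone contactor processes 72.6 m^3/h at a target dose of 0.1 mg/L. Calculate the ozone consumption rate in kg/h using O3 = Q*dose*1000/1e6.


O3 demand (mg/h) = Q * dose * 1000 = 72.6 * 0.1 * 1000 = 7260 mg/h
Convert mg to kg: 7260 / 1e6 = 0.00726 kg/h

0.00726 kg/h


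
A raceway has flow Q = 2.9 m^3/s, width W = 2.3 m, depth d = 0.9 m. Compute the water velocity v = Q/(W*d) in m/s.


Cross-sectional area = W * d = 2.3 * 0.9 = 2.07 m^2
Velocity = Q / A = 2.9 / 2.07 = 1.40097 m/s

1.40097 m/s


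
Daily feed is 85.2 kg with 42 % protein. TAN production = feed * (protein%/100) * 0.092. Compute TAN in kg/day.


Protein in feed = 85.2 * 42/100 = 35.784 kg/day
TAN = protein * 0.092 = 35.784 * 0.092 = 3.292128 kg/day

3.292128 kg/day


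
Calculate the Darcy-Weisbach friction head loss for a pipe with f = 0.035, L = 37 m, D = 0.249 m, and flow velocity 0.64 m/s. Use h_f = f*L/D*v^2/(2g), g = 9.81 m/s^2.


v^2 = 0.64^2 = 0.4096 m^2/s^2
L/D = 37/0.249 = 148.59438
h_f = f*(L/D)*v^2/(2g) = 0.035 * 148.59438 * 0.4096 / 19.62 = 0.108575 m

0.108575 m


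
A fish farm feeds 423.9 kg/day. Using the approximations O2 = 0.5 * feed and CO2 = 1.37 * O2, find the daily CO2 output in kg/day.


O2 = 423.9 * 0.5 = 211.95
CO2 = 211.95 * 1.37 = 290.3715

290.3715 kg/day


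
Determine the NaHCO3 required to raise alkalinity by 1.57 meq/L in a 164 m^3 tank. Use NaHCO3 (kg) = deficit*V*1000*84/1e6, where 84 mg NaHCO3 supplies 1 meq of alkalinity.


Tank volume in L = 164 m^3 * 1000 = 164000 L
Total meq required = 1.57 meq/L * 164000 L = 257480 meq
NaHCO3 mass = 257480 meq * 84 mg/meq / 1e6 = 21.6283 kg

21.6283 kg


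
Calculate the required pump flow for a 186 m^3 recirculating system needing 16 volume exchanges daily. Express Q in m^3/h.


Daily recirculation volume = 186 m^3 * 16 = 2976 m^3/day
Flow rate Q = daily volume / 24 h = 2976 / 24 = 124 m^3/h

124 m^3/h


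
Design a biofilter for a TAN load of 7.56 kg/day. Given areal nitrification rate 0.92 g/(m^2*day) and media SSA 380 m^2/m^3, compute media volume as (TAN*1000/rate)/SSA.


A = 7.56*1000 / 0.92 = 8217.3913 m^2
V = 8217.3913 / 380 = 21.6247

21.6247 m^3


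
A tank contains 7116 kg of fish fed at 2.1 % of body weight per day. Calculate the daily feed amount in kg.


Feeding rate fraction = 2.1% / 100 = 0.021
Daily feed = 7116 kg * 0.021 = 149.436 kg/day

149.436 kg/day


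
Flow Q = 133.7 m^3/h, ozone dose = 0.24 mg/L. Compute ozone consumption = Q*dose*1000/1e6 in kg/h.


O3 demand (mg/h) = Q * dose * 1000 = 133.7 * 0.24 * 1000 = 32088 mg/h
Convert mg to kg: 32088 / 1e6 = 0.032088 kg/h

0.032088 kg/h


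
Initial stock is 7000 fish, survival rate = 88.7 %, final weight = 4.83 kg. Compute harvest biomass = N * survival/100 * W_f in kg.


Survivors = 7000 * 88.7/100 = 6209 fish
Harvest biomass = survivors * W_f = 6209 * 4.83 = 29989.47 kg

29989.47 kg


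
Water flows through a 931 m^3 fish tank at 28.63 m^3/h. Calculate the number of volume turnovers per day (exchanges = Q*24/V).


Daily flow volume = 28.63 m^3/h * 24 h = 687.12 m^3/day
Exchanges = daily flow / tank volume = 687.12 / 931 = 0.738045 exchanges/day

0.738045 exchanges/day


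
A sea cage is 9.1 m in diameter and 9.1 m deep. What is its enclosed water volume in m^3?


r = d/2 = 9.1/2 = 4.55 m
Base area = pi*r^2 = pi*4.55^2 = 65.038822 m^2
Volume = 65.038822 * 9.1 = 591.853 m^3

591.853 m^3


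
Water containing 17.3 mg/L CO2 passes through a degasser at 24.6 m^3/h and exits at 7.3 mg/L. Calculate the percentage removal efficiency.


CO2_out / CO2_in = 7.3 / 17.3 = 0.42196532
Fraction remaining = 0.42196532
efficiency = (1 - 0.42196532) * 100 = 57.8035 %

57.8035 %
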